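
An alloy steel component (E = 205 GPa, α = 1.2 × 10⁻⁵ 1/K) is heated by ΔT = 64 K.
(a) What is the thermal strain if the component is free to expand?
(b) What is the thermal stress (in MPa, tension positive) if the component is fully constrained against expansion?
(a) Free thermal strain ε_th = α·ΔT = (1.2 × 10⁻⁵) × 64 = 0.000768
(b) Fully constrained, the expansion is suppressed, so σ = -E·α·ΔT. Convert E = 205 GPa = 2.05 × 10¹¹ Pa.
  σ = -(2.05 × 10¹¹) × (1.2 × 10⁻⁵) × 64 = -1.574 × 10⁸ Pa = -157.4 MPa (compressive)
Final answer: (a) ε_th = 0.000768, (b) σ = -157.4 MPa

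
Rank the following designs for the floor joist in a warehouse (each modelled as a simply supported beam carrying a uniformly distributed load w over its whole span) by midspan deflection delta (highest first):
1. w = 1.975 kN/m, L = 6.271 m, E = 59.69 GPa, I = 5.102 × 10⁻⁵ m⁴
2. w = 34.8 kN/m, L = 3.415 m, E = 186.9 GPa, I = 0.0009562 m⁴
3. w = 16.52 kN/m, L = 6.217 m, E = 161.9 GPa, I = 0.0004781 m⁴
Model: a simply supported beam carrying a uniformly distributed load w over its whole span, so delta = (5·w·L^4) / (384·E·I) (SI units).
  Case 1: delta = (5 × 1975 × 6.271^4) / (384 × (5.969 × 10¹⁰) × (5.102 × 10⁻⁵)) = 0.01306 m = 13.06 mm
  Case 2: delta = (5 × 34800 × 3.415^4) / (384 × (1.869 × 10¹¹) × 0.0009562) = 0.0003448 m = 0.3448 mm
  Case 3: delta = (5 × 16520 × 6.217^4) / (384 × (1.619 × 10¹¹) × 0.0004781) = 0.004152 m = 4.152 mm
Ordering: 13.06 mm (case 1) > 4.152 mm (case 3) > 0.3448 mm (case 2)
Final answer: 1, 3, 2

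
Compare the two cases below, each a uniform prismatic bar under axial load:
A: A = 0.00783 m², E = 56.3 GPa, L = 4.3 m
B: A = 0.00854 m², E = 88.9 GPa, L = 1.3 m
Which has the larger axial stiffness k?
Model: a uniform prismatic bar under axial load, so k = (A·E) / L (SI units).
  A: k = (0.00783 × (5.63 × 10¹⁰)) / 4.3 = 1.025 × 10⁸ N/m = 102.5 MN/m
  B: k = (0.00854 × (8.89 × 10¹⁰)) / 1.3 = 5.84 × 10⁸ N/m = 584 MN/m
584 MN/m > 102.5 MN/m, so B is larger.
Final answer: B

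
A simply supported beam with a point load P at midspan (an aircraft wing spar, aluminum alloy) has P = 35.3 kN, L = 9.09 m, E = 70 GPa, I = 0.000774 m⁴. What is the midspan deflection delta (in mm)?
Model: a simply supported beam with a point load P at midspan, so delta = (P·L^3) / (48·E·I).
Convert to SI units:
  P = 35.3 kN = 35300 N
  E = 70 GPa = 7 × 10¹⁰ Pa
Substitute:
  delta = (35300 × 9.09^3) / (48 × (7 × 10¹⁰) × 0.000774)
  delta = 0.01019 m
Convert: delta = 0.01019 m = 10.19 mm
Final answer: delta = 10.19 mm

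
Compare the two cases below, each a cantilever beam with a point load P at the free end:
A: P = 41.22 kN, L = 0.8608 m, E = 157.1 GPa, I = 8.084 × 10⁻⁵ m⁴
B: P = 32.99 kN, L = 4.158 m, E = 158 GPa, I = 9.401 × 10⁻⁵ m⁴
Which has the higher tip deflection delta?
Model: a cantilever beam with a point load P at the free end, so delta = (P·L^3) / (3·E·I) (SI units).
  A: delta = (41220 × 0.8608^3) / (3 × (1.571 × 10¹¹) × (8.084 × 10⁻⁵)) = 0.0006901 m = 0.6901 mm
  B: delta = (32990 × 4.158^3) / (3 × (1.58 × 10¹¹) × (9.401 × 10⁻⁵)) = 0.05322 m = 53.22 mm
53.22 mm > 0.6901 mm, so B is larger.
Final answer: B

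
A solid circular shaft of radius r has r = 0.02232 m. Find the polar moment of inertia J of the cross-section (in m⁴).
Model: a solid circular shaft of radius r, so J = (π·r^4) / 2.
Substitute:
  J = (π × 0.02232^4) / 2
  J = 3.898 × 10⁻⁷ m⁴
Final answer: J = 3.898 × 10⁻⁷ m⁴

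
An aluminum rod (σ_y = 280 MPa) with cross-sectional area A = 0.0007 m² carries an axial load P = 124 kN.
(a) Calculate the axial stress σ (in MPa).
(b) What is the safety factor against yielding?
(a) Axial stress σ = P/A. Convert P = 124 kN = 124000 N.
  σ = 124000 / 0.0007 = 1.771 × 10⁸ Pa = 177.1 MPa
(b) Safety factor SF = σ_y/σ = 280 / 177.1 = 1.581
Final answer: (a) σ = 177.1 MPa, (b) SF = 1.581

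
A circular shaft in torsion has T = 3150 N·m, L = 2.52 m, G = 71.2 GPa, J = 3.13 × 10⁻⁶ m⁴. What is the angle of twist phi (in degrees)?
Model: a circular shaft in torsion, so phi = (T·L) / (G·J).
Convert to SI units:
  G = 71.2 GPa = 7.12 × 10¹⁰ Pa
Substitute:
  phi = (3150 × 2.52) / ((7.12 × 10¹⁰) × (3.13 × 10⁻⁶))
  phi = 0.03562 rad
Convert to degrees: phi = 0.03562 × 180/π = 2.041°
Final answer: phi = 2.041°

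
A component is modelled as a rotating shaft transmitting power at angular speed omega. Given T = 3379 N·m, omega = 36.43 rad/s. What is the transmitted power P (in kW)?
Model: a rotating shaft transmitting power at angular speed omega, so P = T·omega.
Substitute:
  P = 3379 × 36.43
  P = 123100 W
Convert: P = 123100 W = 123.1 kW
Final answer: P = 123.1 kW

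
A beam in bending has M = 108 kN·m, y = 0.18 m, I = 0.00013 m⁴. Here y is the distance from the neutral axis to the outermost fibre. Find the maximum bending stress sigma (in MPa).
Model: a beam in bending, so sigma = (M·y) / I.
Convert to SI units:
  M = 108 kN·m = 108000 N·m
Substitute:
  sigma = (108000 × 0.18) / 0.00013
  sigma = 1.495 × 10⁸ Pa
Convert: sigma = 1.495 × 10⁸ Pa = 149.5 MPa
Final answer: sigma = 149.5 MPa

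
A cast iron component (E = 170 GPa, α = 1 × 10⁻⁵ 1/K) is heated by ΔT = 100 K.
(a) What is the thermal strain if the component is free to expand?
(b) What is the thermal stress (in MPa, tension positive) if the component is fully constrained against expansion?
(a) Free thermal strain ε_th = α·ΔT = (1 × 10⁻⁵) × 100 = 0.001
(b) Fully constrained, the expansion is suppressed, so σ = -E·α·ΔT. Convert E = 170 GPa = 1.7 × 10¹¹ Pa.
  σ = -(1.7 × 10¹¹) × (1 × 10⁻⁵) × 100 = -1.7 × 10⁸ Pa = -170 MPa (compressive)
Final answer: (a) ε_th = 0.001, (b) σ = -170 MPa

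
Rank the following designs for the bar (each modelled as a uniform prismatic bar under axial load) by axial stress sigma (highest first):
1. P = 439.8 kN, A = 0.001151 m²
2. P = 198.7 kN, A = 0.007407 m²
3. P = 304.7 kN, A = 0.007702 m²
Model: a uniform prismatic bar under axial load, so sigma = P / A (SI units).
  Case 1: sigma = 439800 / 0.001151 = 3.821 × 10⁸ Pa = 382.1 MPa
  Case 2: sigma = 198700 / 0.007407 = 2.683 × 10⁷ Pa = 26.83 MPa
  Case 3: sigma = 304700 / 0.007702 = 3.956 × 10⁷ Pa = 39.56 MPa
Ordering: 382.1 MPa (case 1) > 39.56 MPa (case 3) > 26.83 MPa (case 2)
Final answer: 1, 3, 2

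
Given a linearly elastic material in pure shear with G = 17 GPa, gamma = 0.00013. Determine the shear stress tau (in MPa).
Model: a linearly elastic material in pure shear, so tau = G·gamma.
Convert to SI units:
  G = 17 GPa = 1.7 × 10¹⁰ Pa
Substitute:
  tau = (1.7 × 10¹⁰) × 0.00013
  tau = 2.21 × 10⁶ Pa
Convert: tau = 2.21 × 10⁶ Pa = 2.21 MPa
Final answer: tau = 2.21 MPa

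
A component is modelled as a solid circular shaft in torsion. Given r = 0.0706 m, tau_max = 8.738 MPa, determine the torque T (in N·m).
Model: a solid circular shaft in torsion, so tau_max = (2·T) / (π·r^3).
Solve for T: T = (π·tau_max·r^3) / 2.
Convert to SI units:
  tau_max = 8.738 MPa = 8.738 × 10⁶ Pa
Substitute:
  T = (π × (8.738 × 10⁶) × 0.0706^3) / 2
  T = 4830 N·m
Final answer: T = 4830 N·m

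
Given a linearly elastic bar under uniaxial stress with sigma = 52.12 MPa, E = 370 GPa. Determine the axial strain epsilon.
Model: a linearly elastic bar under uniaxial stress, so epsilon = sigma / E.
Convert to SI units:
  sigma = 52.12 MPa = 5.212 × 10⁷ Pa
  E = 370 GPa = 3.7 × 10¹¹ Pa
Substitute:
  epsilon = (5.212 × 10⁷) / (3.7 × 10¹¹)
  epsilon = 0.0001409
Final answer: epsilon = 0.0001409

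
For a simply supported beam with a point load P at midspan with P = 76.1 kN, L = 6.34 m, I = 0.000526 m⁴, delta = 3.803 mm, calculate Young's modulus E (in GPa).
Model: a simply supported beam with a point load P at midspan, so delta = (P·L^3) / (48·E·I).
Solve for E: E = (P·L^3) / (48·delta·I).
Convert to SI units:
  P = 76.1 kN = 76100 N
  delta = 3.803 mm = 0.003803 m
Substitute:
  E = (76100 × 6.34^3) / (48 × 0.003803 × 0.000526)
  E = 2.02 × 10¹¹ Pa
Convert: E = 2.02 × 10¹¹ Pa = 202 GPa
Final answer: E = 202 GPa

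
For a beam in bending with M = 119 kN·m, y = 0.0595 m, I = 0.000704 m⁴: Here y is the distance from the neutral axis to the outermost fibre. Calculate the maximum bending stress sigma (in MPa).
Model: a beam in bending, so sigma = (M·y) / I.
Convert to SI units:
  M = 119 kN·m = 119000 N·m
Substitute:
  sigma = (119000 × 0.0595) / 0.000704
  sigma = 1.006 × 10⁷ Pa
Convert: sigma = 1.006 × 10⁷ Pa = 10.06 MPa
Final answer: sigma = 10.06 MPa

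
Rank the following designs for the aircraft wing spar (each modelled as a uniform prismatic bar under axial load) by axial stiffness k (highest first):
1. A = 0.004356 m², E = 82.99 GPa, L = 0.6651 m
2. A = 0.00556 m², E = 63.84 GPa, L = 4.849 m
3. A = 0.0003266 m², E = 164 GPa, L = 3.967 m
Model: a uniform prismatic bar under axial load, so k = (A·E) / L (SI units).
  Case 1: k = (0.004356 × (8.299 × 10¹⁰)) / 0.6651 = 5.435 × 10⁸ N/m = 543.5 MN/m
  Case 2: k = (0.00556 × (6.384 × 10¹⁰)) / 4.849 = 7.32 × 10⁷ N/m = 73.2 MN/m
  Case 3: k = (0.0003266 × (1.64 × 10¹¹)) / 3.967 = 1.35 × 10⁷ N/m = 13.5 MN/m
Ordering: 543.5 MN/m (case 1) > 73.2 MN/m (case 2) > 13.5 MN/m (case 3)
Final answer: 1, 2, 3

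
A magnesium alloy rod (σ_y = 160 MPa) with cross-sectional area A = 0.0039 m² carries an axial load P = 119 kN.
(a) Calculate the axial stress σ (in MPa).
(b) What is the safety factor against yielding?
(a) Axial stress σ = P/A. Convert P = 119 kN = 119000 N.
  σ = 119000 / 0.0039 = 3.051 × 10⁷ Pa = 30.51 MPa
(b) Safety factor SF = σ_y/σ = 160 / 30.51 = 5.244
Final answer: (a) σ = 30.51 MPa, (b) SF = 5.244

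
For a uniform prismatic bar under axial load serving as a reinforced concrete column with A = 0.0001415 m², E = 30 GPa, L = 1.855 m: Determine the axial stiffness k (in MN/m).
Model: a uniform prismatic bar under axial load, so k = (A·E) / L.
Convert to SI units:
  E = 30 GPa = 3 × 10¹⁰ Pa
Substitute:
  k = (0.0001415 × (3 × 10¹⁰)) / 1.855
  k = 2.288 × 10⁶ N/m
Convert: k = 2.288 × 10⁶ N/m = 2.288 MN/m
Final answer: k = 2.288 MN/m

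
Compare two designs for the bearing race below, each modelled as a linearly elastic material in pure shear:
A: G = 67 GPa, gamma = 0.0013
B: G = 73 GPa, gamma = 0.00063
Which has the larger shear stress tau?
Model: a linearly elastic material in pure shear, so tau = G·gamma (SI units).
  A: tau = (6.7 × 10¹⁰) × 0.0013 = 8.71 × 10⁷ Pa = 87.1 MPa
  B: tau = (7.3 × 10¹⁰) × 0.00063 = 4.599 × 10⁷ Pa = 45.99 MPa
87.1 MPa > 45.99 MPa, so A is larger.
Final answer: A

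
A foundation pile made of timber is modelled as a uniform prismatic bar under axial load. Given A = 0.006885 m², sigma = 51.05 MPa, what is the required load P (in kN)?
Model: a uniform prismatic bar under axial load, so sigma = P / A.
Solve for P: P = sigma·A.
Convert to SI units:
  sigma = 51.05 MPa = 5.105 × 10⁷ Pa
Substitute:
  P = (5.105 × 10⁷) × 0.006885
  P = 351500 N
Convert: P = 351500 N = 351.5 kN
Final answer: P = 351.5 kN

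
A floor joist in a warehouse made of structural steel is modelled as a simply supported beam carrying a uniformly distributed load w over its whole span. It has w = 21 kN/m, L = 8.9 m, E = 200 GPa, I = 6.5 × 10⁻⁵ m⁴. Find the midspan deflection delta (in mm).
Model: a simply supported beam carrying a uniformly distributed load w over its whole span, so delta = (5·w·L^4) / (384·E·I).
Convert to SI units:
  w = 21 kN/m = 21000 N/m
  E = 200 GPa = 2 × 10¹¹ Pa
Substitute:
  delta = (5 × 21000 × 8.9^4) / (384 × (2 × 10¹¹) × (6.5 × 10⁻⁵))
  delta = 0.132 m
Convert: delta = 0.132 m = 132 mm
Final answer: delta = 132 mm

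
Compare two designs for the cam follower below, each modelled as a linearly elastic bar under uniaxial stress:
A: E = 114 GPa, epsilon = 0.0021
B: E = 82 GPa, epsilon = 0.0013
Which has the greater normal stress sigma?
Model: a linearly elastic bar under uniaxial stress, so sigma = E·epsilon (SI units).
  A: sigma = (1.14 × 10¹¹) × 0.0021 = 2.394 × 10⁸ Pa = 239.4 MPa
  B: sigma = (8.2 × 10¹⁰) × 0.0013 = 1.066 × 10⁸ Pa = 106.6 MPa
239.4 MPa > 106.6 MPa, so A is larger.
Final answer: A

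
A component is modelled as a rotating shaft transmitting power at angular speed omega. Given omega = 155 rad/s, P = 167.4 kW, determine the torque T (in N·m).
Model: a rotating shaft transmitting power at angular speed omega, so P = T·omega.
Solve for T: T = P / omega.
Convert to SI units:
  P = 167.4 kW = 167400 W
Substitute:
  T = 167400 / 155
  T = 1080 N·m
Final answer: T = 1080 N·m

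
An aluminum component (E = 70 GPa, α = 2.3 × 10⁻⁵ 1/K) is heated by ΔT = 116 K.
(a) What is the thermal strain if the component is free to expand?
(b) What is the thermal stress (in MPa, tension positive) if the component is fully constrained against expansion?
(a) Free thermal strain ε_th = α·ΔT = (2.3 × 10⁻⁵) × 116 = 0.002668
(b) Fully constrained, the expansion is suppressed, so σ = -E·α·ΔT. Convert E = 70 GPa = 7 × 10¹⁰ Pa.
  σ = -(7 × 10¹⁰) × (2.3 × 10⁻⁵) × 116 = -1.868 × 10⁸ Pa = -186.8 MPa (compressive)
Final answer: (a) ε_th = 0.002668, (b) σ = -186.8 MPa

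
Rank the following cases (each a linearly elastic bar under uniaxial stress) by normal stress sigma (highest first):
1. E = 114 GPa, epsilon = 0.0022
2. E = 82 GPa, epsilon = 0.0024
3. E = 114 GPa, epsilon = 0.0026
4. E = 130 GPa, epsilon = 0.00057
Model: a linearly elastic bar under uniaxial stress, so sigma = E·epsilon (SI units).
  Case 1: sigma = (1.14 × 10¹¹) × 0.0022 = 2.508 × 10⁸ Pa = 250.8 MPa
  Case 2: sigma = (8.2 × 10¹⁰) × 0.0024 = 1.968 × 10⁸ Pa = 196.8 MPa
  Case 3: sigma = (1.14 × 10¹¹) × 0.0026 = 2.964 × 10⁸ Pa = 296.4 MPa
  Case 4: sigma = (1.3 × 10¹¹) × 0.00057 = 7.41 × 10⁷ Pa = 74.1 MPa
Ordering: 296.4 MPa (case 3) > 250.8 MPa (case 1) > 196.8 MPa (case 2) > 74.1 MPa (case 4)
Final answer: 3, 1, 2, 4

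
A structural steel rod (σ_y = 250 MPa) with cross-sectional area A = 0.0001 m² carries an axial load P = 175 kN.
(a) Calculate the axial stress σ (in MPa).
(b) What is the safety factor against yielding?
(a) Axial stress σ = P/A. Convert P = 175 kN = 175000 N.
  σ = 175000 / 0.0001 = 1.75 × 10⁹ Pa = 1750 MPa
(b) Safety factor SF = σ_y/σ = 250 / 1750 = 0.1429
Final answer: (a) σ = 1750 MPa, (b) SF = 0.1429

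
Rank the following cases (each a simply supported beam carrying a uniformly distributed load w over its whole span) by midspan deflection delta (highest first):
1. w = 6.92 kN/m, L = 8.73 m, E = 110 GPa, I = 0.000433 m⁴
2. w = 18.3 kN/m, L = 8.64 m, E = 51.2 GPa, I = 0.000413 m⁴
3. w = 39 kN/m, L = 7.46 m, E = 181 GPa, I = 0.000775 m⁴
Model: a simply supported beam carrying a uniformly distributed load w over its whole span, so delta = (5·w·L^4) / (384·E·I) (SI units).
  Case 1: delta = (5 × 6920 × 8.73^4) / (384 × (1.1 × 10¹¹) × 0.000433) = 0.01099 m = 10.99 mm
  Case 2: delta = (5 × 18300 × 8.64^4) / (384 × (5.12 × 10¹⁰) × 0.000413) = 0.06279 m = 62.79 mm
  Case 3: delta = (5 × 39000 × 7.46^4) / (384 × (1.81 × 10¹¹) × 0.000775) = 0.01121 m = 11.21 mm
Ordering: 62.79 mm (case 2) > 11.21 mm (case 3) > 10.99 mm (case 1)
Final answer: 2, 3, 1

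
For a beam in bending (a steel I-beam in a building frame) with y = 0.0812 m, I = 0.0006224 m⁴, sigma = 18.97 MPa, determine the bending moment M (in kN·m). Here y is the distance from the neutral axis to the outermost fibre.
Model: a beam in bending, so sigma = (M·y) / I.
Solve for M: M = (sigma·I) / y.
Convert to SI units:
  sigma = 18.97 MPa = 1.897 × 10⁷ Pa
Substitute:
  M = ((1.897 × 10⁷) × 0.0006224) / 0.0812
  M = 145400 N·m
Convert: M = 145400 N·m = 145.4 kN·m
Final answer: M = 145.4 kN·m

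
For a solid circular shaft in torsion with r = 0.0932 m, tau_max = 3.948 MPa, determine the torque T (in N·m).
Model: a solid circular shaft in torsion, so tau_max = (2·T) / (π·r^3).
Solve for T: T = (π·tau_max·r^3) / 2.
Convert to SI units:
  tau_max = 3.948 MPa = 3.948 × 10⁶ Pa
Substitute:
  T = (π × (3.948 × 10⁶) × 0.0932^3) / 2
  T = 5020 N·m
Final answer: T = 5020 N·m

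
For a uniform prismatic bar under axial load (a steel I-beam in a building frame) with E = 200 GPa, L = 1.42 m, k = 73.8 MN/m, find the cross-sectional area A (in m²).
Model: a uniform prismatic bar under axial load, so k = (A·E) / L.
Solve for A: A = (k·L) / E.
Convert to SI units:
  E = 200 GPa = 2 × 10¹¹ Pa
  k = 73.8 MN/m = 7.38 × 10⁷ N/m
Substitute:
  A = ((7.38 × 10⁷) × 1.42) / (2 × 10¹¹)
  A = 0.000524 m²
Final answer: A = 0.000524 m²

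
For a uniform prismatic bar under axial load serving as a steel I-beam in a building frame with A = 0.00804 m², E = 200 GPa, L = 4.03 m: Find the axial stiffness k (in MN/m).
Model: a uniform prismatic bar under axial load, so k = (A·E) / L.
Convert to SI units:
  E = 200 GPa = 2 × 10¹¹ Pa
Substitute:
  k = (0.00804 × (2 × 10¹¹)) / 4.03
  k = 3.99 × 10⁸ N/m
Convert: k = 3.99 × 10⁸ N/m = 399 MN/m
Final answer: k = 399 MN/m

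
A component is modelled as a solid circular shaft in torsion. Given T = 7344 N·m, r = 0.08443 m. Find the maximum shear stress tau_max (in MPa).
Model: a solid circular shaft in torsion, so tau_max = (2·T) / (π·r^3).
Substitute:
  tau_max = (2 × 7344) / (π × 0.08443^3)
  tau_max = 7.768 × 10⁶ Pa
Convert: tau_max = 7.768 × 10⁶ Pa = 7.768 MPa
Final answer: tau_max = 7.768 MPa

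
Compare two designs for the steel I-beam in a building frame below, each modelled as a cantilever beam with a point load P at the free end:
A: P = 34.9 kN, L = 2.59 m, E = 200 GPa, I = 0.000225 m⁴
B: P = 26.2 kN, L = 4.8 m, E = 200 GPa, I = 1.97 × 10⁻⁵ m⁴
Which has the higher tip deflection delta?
Model: a cantilever beam with a point load P at the free end, so delta = (P·L^3) / (3·E·I) (SI units).
  A: delta = (34900 × 2.59^3) / (3 × (2 × 10¹¹) × 0.000225) = 0.004491 m = 4.491 mm
  B: delta = (26200 × 4.8^3) / (3 × (2 × 10¹¹) × (1.97 × 10⁻⁵)) = 0.2451 m = 245.1 mm
245.1 mm > 4.491 mm, so B is larger.
Final answer: B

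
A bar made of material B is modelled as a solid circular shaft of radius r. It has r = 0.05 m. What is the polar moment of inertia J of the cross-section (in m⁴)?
Model: a solid circular shaft of radius r, so J = (π·r^4) / 2.
Substitute:
  J = (π × 0.05^4) / 2
  J = 9.817 × 10⁻⁶ m⁴
Final answer: J = 9.817 × 10⁻⁶ m⁴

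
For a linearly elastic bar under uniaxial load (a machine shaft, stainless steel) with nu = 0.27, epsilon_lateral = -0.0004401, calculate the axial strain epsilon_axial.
Model: a linearly elastic bar under uniaxial load, so epsilon_lateral = -nu·epsilon_axial.
Solve for epsilon_axial: epsilon_axial = -epsilon_lateral / nu.
Substitute:
  epsilon_axial = -(-0.0004401) / 0.27
  epsilon_axial = 0.00163
Final answer: epsilon_axial = 0.00163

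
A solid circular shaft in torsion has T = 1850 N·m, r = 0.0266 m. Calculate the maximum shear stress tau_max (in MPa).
Model: a solid circular shaft in torsion, so tau_max = (2·T) / (π·r^3).
Substitute:
  tau_max = (2 × 1850) / (π × 0.0266^3)
  tau_max = 6.258 × 10⁷ Pa
Convert: tau_max = 6.258 × 10⁷ Pa = 62.58 MPa
Final answer: tau_max = 62.58 MPa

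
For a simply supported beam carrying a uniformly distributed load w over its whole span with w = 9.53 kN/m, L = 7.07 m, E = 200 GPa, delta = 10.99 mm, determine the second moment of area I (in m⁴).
Model: a simply supported beam carrying a uniformly distributed load w over its whole span, so delta = (5·w·L^4) / (384·E·I).
Solve for I: I = (5·w·L^4) / (384·delta·E).
Convert to SI units:
  w = 9.53 kN/m = 9530 N/m
  E = 200 GPa = 2 × 10¹¹ Pa
  delta = 10.99 mm = 0.01099 m
Substitute:
  I = (5 × 9530 × 7.07^4) / (384 × 0.01099 × (2 × 10¹¹))
  I = 0.0001411 m⁴
Final answer: I = 0.0001411 m⁴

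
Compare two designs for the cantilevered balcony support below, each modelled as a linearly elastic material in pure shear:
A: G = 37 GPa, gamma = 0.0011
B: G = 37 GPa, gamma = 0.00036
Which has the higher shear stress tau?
Model: a linearly elastic material in pure shear, so tau = G·gamma (SI units).
  A: tau = (3.7 × 10¹⁰) × 0.0011 = 4.07 × 10⁷ Pa = 40.7 MPa
  B: tau = (3.7 × 10¹⁰) × 0.00036 = 1.332 × 10⁷ Pa = 13.32 MPa
40.7 MPa > 13.32 MPa, so A is larger.
Final answer: A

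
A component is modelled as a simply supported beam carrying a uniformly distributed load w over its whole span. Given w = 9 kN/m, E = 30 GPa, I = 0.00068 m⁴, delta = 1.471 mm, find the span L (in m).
Model: a simply supported beam carrying a uniformly distributed load w over its whole span, so delta = (5·w·L^4) / (384·E·I).
Solve for L: L = ((384·delta·E·I) / (5·w))^(1/4).
Convert to SI units:
  w = 9 kN/m = 9000 N/m
  E = 30 GPa = 3 × 10¹⁰ Pa
  delta = 1.471 mm = 0.001471 m
Substitute:
  L = ((384 × 0.001471 × (3 × 10¹⁰) × 0.00068) / (5 × 9000))^(1/4)
  L = 4 m
Final answer: L = 4 m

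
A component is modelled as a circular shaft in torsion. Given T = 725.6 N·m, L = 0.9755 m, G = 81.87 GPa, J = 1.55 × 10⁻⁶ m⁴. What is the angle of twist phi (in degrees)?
Model: a circular shaft in torsion, so phi = (T·L) / (G·J).
Convert to SI units:
  G = 81.87 GPa = 8.187 × 10¹⁰ Pa
Substitute:
  phi = (725.6 × 0.9755) / ((8.187 × 10¹⁰) × (1.55 × 10⁻⁶))
  phi = 0.005578 rad
Convert to degrees: phi = 0.005578 × 180/π = 0.3196°
Final answer: phi = 0.3196°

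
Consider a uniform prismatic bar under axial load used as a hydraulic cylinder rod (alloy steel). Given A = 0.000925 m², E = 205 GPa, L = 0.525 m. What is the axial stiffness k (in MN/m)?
Model: a uniform prismatic bar under axial load, so k = (A·E) / L.
Convert to SI units:
  E = 205 GPa = 2.05 × 10¹¹ Pa
Substitute:
  k = (0.000925 × (2.05 × 10¹¹)) / 0.525
  k = 3.612 × 10⁸ N/m
Convert: k = 3.612 × 10⁸ N/m = 361.2 MN/m
Final answer: k = 361.2 MN/m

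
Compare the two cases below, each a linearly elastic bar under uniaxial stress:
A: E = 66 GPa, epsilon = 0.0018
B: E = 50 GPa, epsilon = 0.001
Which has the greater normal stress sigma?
Model: a linearly elastic bar under uniaxial stress, so sigma = E·epsilon (SI units).
  A: sigma = (6.6 × 10¹⁰) × 0.0018 = 1.188 × 10⁸ Pa = 118.8 MPa
  B: sigma = (5 × 10¹⁰) × 0.001 = 5 × 10⁷ Pa = 50 MPa
118.8 MPa > 50 MPa, so A is larger.
Final answer: A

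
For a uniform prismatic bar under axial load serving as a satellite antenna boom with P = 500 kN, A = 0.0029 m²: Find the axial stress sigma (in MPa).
Model: a uniform prismatic bar under axial load, so sigma = P / A.
Convert to SI units:
  P = 500 kN = 500000 N
Substitute:
  sigma = 500000 / 0.0029
  sigma = 1.724 × 10⁸ Pa
Convert: sigma = 1.724 × 10⁸ Pa = 172.4 MPa
Final answer: sigma = 172.4 MPa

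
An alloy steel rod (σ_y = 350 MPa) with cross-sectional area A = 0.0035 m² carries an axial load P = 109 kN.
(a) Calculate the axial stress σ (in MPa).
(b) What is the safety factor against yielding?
(a) Axial stress σ = P/A. Convert P = 109 kN = 109000 N.
  σ = 109000 / 0.0035 = 3.114 × 10⁷ Pa = 31.14 MPa
(b) Safety factor SF = σ_y/σ = 350 / 31.14 = 11.24
Final answer: (a) σ = 31.14 MPa, (b) SF = 11.24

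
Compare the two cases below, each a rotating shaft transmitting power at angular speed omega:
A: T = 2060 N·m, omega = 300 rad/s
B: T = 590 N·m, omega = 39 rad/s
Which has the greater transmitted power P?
Model: a rotating shaft transmitting power at angular speed omega, so P = T·omega (SI units).
  A: P = 2060 × 300 = 618000 W = 618 kW
  B: P = 590 × 39 = 23010 W = 23.01 kW
618 kW > 23.01 kW, so A is larger.
Final answer: A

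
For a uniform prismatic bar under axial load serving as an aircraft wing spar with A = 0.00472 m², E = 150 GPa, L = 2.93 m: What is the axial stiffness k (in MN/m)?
Model: a uniform prismatic bar under axial load, so k = (A·E) / L.
Convert to SI units:
  E = 150 GPa = 1.5 × 10¹¹ Pa
Substitute:
  k = (0.00472 × (1.5 × 10¹¹)) / 2.93
  k = 2.416 × 10⁸ N/m
Convert: k = 2.416 × 10⁸ N/m = 241.6 MN/m
Final answer: k = 241.6 MN/m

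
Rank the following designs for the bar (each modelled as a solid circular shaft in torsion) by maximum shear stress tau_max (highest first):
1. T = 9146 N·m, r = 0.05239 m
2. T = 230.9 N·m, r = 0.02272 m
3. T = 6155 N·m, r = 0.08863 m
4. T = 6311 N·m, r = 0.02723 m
Model: a solid circular shaft in torsion, so tau_max = (2·T) / (π·r^3) (SI units).
  Case 1: tau_max = (2 × 9146) / (π × 0.05239^3) = 4.049 × 10⁷ Pa = 40.49 MPa
  Case 2: tau_max = (2 × 230.9) / (π × 0.02272^3) = 1.253 × 10⁷ Pa = 12.53 MPa
  Case 3: tau_max = (2 × 6155) / (π × 0.08863^3) = 5.628 × 10⁶ Pa = 5.628 MPa
  Case 4: tau_max = (2 × 6311) / (π × 0.02723^3) = 1.99 × 10⁸ Pa = 199 MPa
Ordering: 199 MPa (case 4) > 40.49 MPa (case 1) > 12.53 MPa (case 2) > 5.628 MPa (case 3)
Final answer: 4, 1, 2, 3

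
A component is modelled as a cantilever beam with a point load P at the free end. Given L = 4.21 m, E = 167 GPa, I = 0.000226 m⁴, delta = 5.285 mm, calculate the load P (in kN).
Model: a cantilever beam with a point load P at the free end, so delta = (P·L^3) / (3·E·I).
Solve for P: P = (3·delta·E·I) / L^3.
Convert to SI units:
  E = 167 GPa = 1.67 × 10¹¹ Pa
  delta = 5.285 mm = 0.005285 m
Substitute:
  P = (3 × 0.005285 × (1.67 × 10¹¹) × 0.000226) / 4.21^3
  P = 8019 N
Convert: P = 8019 N = 8.019 kN
Final answer: P = 8.019 kN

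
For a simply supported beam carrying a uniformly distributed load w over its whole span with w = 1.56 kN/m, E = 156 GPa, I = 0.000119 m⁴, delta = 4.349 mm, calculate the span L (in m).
Model: a simply supported beam carrying a uniformly distributed load w over its whole span, so delta = (5·w·L^4) / (384·E·I).
Solve for L: L = ((384·delta·E·I) / (5·w))^(1/4).
Convert to SI units:
  w = 1.56 kN/m = 1560 N/m
  E = 156 GPa = 1.56 × 10¹¹ Pa
  delta = 4.349 mm = 0.004349 m
Substitute:
  L = ((384 × 0.004349 × (1.56 × 10¹¹) × 0.000119) / (5 × 1560))^(1/4)
  L = 7.94 m
Final answer: L = 7.94 m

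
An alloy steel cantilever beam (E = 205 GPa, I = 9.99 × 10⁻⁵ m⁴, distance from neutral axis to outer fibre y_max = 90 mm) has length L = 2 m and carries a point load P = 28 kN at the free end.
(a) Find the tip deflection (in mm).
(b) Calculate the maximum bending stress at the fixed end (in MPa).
(a) Tip deflection of a cantilever with an end point load: δ = P·L^3 / (3·E·I). Convert P = 28 kN = 28000 N, E = 205 GPa = 2.05 × 10¹¹ Pa.
  δ = (28000 × 2^3) / (3 × (2.05 × 10¹¹) × (9.99 × 10⁻⁵)) = 0.003646 m = 3.646 mm
(b) Maximum bending moment at the fixed end: M = P·L = 28000 × 2 = 56000 N·m. Convert y_max = 90 mm = 0.09 m.
  σ = M·y_max / I = (56000 × 0.09) / (9.99 × 10⁻⁵) = 5.045 × 10⁷ Pa = 50.45 MPa
Final answer: (a) δ = 3.646 mm, (b) σ = 50.45 MPa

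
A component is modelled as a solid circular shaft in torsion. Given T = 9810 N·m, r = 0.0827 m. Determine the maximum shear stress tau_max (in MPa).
Model: a solid circular shaft in torsion, so tau_max = (2·T) / (π·r^3).
Substitute:
  tau_max = (2 × 9810) / (π × 0.0827^3)
  tau_max = 1.104 × 10⁷ Pa
Convert: tau_max = 1.104 × 10⁷ Pa = 11.04 MPa
Final answer: tau_max = 11.04 MPa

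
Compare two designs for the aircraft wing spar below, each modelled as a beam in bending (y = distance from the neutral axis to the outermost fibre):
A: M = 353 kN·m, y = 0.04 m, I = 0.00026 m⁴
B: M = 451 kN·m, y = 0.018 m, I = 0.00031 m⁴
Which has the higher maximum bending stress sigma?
Model: a beam in bending (y = distance from the neutral axis to the outermost fibre), so sigma = (M·y) / I (SI units).
  A: sigma = (353000 × 0.04) / 0.00026 = 5.431 × 10⁷ Pa = 54.31 MPa
  B: sigma = (451000 × 0.018) / 0.00031 = 2.619 × 10⁷ Pa = 26.19 MPa
54.31 MPa > 26.19 MPa, so A is larger.
Final answer: A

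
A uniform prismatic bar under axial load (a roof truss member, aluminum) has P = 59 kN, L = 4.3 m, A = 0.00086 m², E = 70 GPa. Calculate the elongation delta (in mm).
Model: a uniform prismatic bar under axial load, so delta = (P·L) / (A·E).
Convert to SI units:
  P = 59 kN = 59000 N
  E = 70 GPa = 7 × 10¹⁰ Pa
Substitute:
  delta = (59000 × 4.3) / (0.00086 × (7 × 10¹⁰))
  delta = 0.004214 m
Convert: delta = 0.004214 m = 4.214 mm
Final answer: delta = 4.214 mm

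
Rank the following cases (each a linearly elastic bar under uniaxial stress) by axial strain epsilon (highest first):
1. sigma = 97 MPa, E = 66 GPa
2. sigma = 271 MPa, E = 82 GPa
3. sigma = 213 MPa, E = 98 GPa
Model: a linearly elastic bar under uniaxial stress, so epsilon = sigma / E (SI units).
  Case 1: epsilon = (9.7 × 10⁷) / (6.6 × 10¹⁰) = 0.00147
  Case 2: epsilon = (2.71 × 10⁸) / (8.2 × 10¹⁰) = 0.003305
  Case 3: epsilon = (2.13 × 10⁸) / (9.8 × 10¹⁰) = 0.002173
Ordering: 0.003305 (case 2) > 0.002173 (case 3) > 0.00147 (case 1)
Final answer: 2, 3, 1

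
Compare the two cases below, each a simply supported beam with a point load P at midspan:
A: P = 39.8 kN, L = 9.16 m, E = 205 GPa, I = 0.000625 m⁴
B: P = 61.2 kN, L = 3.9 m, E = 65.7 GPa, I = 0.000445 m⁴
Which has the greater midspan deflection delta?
Model: a simply supported beam with a point load P at midspan, so delta = (P·L^3) / (48·E·I) (SI units).
  A: delta = (39800 × 9.16^3) / (48 × (2.05 × 10¹¹) × 0.000625) = 0.004974 m = 4.974 mm
  B: delta = (61200 × 3.9^3) / (48 × (6.57 × 10¹⁰) × 0.000445) = 0.002587 m = 2.587 mm
4.974 mm > 2.587 mm, so A is larger.
Final answer: A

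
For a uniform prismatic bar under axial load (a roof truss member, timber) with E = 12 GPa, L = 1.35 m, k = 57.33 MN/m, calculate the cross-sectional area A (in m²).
Model: a uniform prismatic bar under axial load, so k = (A·E) / L.
Solve for A: A = (k·L) / E.
Convert to SI units:
  E = 12 GPa = 1.2 × 10¹⁰ Pa
  k = 57.33 MN/m = 5.733 × 10⁷ N/m
Substitute:
  A = ((5.733 × 10⁷) × 1.35) / (1.2 × 10¹⁰)
  A = 0.00645 m²
Final answer: A = 0.00645 m²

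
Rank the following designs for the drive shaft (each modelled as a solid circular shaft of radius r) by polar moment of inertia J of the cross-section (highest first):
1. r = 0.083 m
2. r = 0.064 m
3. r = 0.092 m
Model: a solid circular shaft of radius r, so J = (π·r^4) / 2 (SI units).
  Case 1: J = (π × 0.083^4) / 2 = 7.455 × 10⁻⁵ m⁴
  Case 2: J = (π × 0.064^4) / 2 = 2.635 × 10⁻⁵ m⁴
  Case 3: J = (π × 0.092^4) / 2 = 0.0001125 m⁴
Ordering: 0.0001125 m⁴ (case 3) > 7.455 × 10⁻⁵ m⁴ (case 1) > 2.635 × 10⁻⁵ m⁴ (case 2)
Final answer: 3, 1, 2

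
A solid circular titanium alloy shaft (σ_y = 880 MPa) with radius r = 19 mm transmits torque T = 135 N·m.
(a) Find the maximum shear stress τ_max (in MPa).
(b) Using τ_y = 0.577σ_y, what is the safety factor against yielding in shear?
(a) For a solid circular shaft, τ_max = T·r/J with J = π·r^4/2, i.e. τ_max = 2·T / (π·r^3). Convert r = 19 mm = 0.019 m.
  τ_max = (2 × 135) / (π × 0.019^3) = 1.253 × 10⁷ Pa = 12.53 MPa
(b) τ_y = 0.577 × 880 = 507.76 MPa
  SF = τ_y/τ_max = 507.76 / 12.53 = 40.52
Final answer: (a) τ_max = 12.53 MPa, (b) SF = 40.52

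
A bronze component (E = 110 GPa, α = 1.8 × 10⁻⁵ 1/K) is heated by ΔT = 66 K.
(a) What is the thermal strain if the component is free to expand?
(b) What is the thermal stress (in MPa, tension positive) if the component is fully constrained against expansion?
(a) Free thermal strain ε_th = α·ΔT = (1.8 × 10⁻⁵) × 66 = 0.001188
(b) Fully constrained, the expansion is suppressed, so σ = -E·α·ΔT. Convert E = 110 GPa = 1.1 × 10¹¹ Pa.
  σ = -(1.1 × 10¹¹) × (1.8 × 10⁻⁵) × 66 = -1.307 × 10⁸ Pa = -130.7 MPa (compressive)
Final answer: (a) ε_th = 0.001188, (b) σ = -130.7 MPa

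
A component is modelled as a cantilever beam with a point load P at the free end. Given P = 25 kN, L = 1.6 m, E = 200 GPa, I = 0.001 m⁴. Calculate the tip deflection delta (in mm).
Model: a cantilever beam with a point load P at the free end, so delta = (P·L^3) / (3·E·I).
Convert to SI units:
  P = 25 kN = 25000 N
  E = 200 GPa = 2 × 10¹¹ Pa
Substitute:
  delta = (25000 × 1.6^3) / (3 × (2 × 10¹¹) × 0.001)
  delta = 0.0001707 m
Convert: delta = 0.0001707 m = 0.1707 mm
Final answer: delta = 0.1707 mm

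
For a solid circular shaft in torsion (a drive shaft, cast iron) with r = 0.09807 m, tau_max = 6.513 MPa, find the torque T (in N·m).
Model: a solid circular shaft in torsion, so tau_max = (2·T) / (π·r^3).
Solve for T: T = (π·tau_max·r^3) / 2.
Convert to SI units:
  tau_max = 6.513 MPa = 6.513 × 10⁶ Pa
Substitute:
  T = (π × (6.513 × 10⁶) × 0.09807^3) / 2
  T = 9650 N·m
Final answer: T = 9650 N·m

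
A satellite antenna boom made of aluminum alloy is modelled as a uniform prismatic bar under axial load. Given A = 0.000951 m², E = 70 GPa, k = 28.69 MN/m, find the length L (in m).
Model: a uniform prismatic bar under axial load, so k = (A·E) / L.
Solve for L: L = (A·E) / k.
Convert to SI units:
  E = 70 GPa = 7 × 10¹⁰ Pa
  k = 28.69 MN/m = 2.869 × 10⁷ N/m
Substitute:
  L = (0.000951 × (7 × 10¹⁰)) / (2.869 × 10⁷)
  L = 2.32 m
Final answer: L = 2.32 m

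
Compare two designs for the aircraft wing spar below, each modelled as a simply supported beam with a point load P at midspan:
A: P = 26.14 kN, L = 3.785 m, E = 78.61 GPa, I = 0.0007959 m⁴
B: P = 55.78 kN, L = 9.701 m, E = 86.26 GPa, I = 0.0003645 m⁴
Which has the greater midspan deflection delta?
Model: a simply supported beam with a point load P at midspan, so delta = (P·L^3) / (48·E·I) (SI units).
  A: delta = (26140 × 3.785^3) / (48 × (7.861 × 10¹⁰) × 0.0007959) = 0.000472 m = 0.472 mm
  B: delta = (55780 × 9.701^3) / (48 × (8.626 × 10¹⁰) × 0.0003645) = 0.03374 m = 33.74 mm
33.74 mm > 0.472 mm, so B is larger.
Final answer: B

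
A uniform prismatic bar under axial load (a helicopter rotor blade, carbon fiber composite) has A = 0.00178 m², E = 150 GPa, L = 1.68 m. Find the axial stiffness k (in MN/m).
Model: a uniform prismatic bar under axial load, so k = (A·E) / L.
Convert to SI units:
  E = 150 GPa = 1.5 × 10¹¹ Pa
Substitute:
  k = (0.00178 × (1.5 × 10¹¹)) / 1.68
  k = 1.589 × 10⁸ N/m
Convert: k = 1.589 × 10⁸ N/m = 158.9 MN/m
Final answer: k = 158.9 MN/m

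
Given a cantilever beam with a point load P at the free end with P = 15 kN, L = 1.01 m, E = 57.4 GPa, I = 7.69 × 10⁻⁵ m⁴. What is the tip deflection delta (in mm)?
Model: a cantilever beam with a point load P at the free end, so delta = (P·L^3) / (3·E·I).
Convert to SI units:
  P = 15 kN = 15000 N
  E = 57.4 GPa = 5.74 × 10¹⁰ Pa
Substitute:
  delta = (15000 × 1.01^3) / (3 × (5.74 × 10¹⁰) × (7.69 × 10⁻⁵))
  delta = 0.001167 m
Convert: delta = 0.001167 m = 1.167 mm
Final answer: delta = 1.167 mm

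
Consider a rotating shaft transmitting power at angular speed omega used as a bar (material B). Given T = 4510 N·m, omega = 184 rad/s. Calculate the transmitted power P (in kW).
Model: a rotating shaft transmitting power at angular speed omega, so P = T·omega.
Substitute:
  P = 4510 × 184
  P = 829800 W
Convert: P = 829800 W = 829.8 kW
Final answer: P = 829.8 kW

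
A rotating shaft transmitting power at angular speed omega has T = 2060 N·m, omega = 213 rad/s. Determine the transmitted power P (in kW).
Model: a rotating shaft transmitting power at angular speed omega, so P = T·omega.
Substitute:
  P = 2060 × 213
  P = 438800 W
Convert: P = 438800 W = 438.8 kW
Final answer: P = 438.8 kW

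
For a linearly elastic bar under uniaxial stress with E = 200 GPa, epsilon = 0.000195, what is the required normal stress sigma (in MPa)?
Model: a linearly elastic bar under uniaxial stress, so epsilon = sigma / E.
Solve for sigma: sigma = epsilon·E.
Convert to SI units:
  E = 200 GPa = 2 × 10¹¹ Pa
Substitute:
  sigma = 0.000195 × (2 × 10¹¹)
  sigma = 3.9 × 10⁷ Pa
Convert: sigma = 3.9 × 10⁷ Pa = 39 MPa
Final answer: sigma = 39 MPa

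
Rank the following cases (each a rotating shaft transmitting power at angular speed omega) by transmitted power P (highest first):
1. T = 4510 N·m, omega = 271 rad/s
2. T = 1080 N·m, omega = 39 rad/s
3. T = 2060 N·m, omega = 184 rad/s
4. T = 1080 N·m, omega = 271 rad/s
Model: a rotating shaft transmitting power at angular speed omega, so P = T·omega (SI units).
  Case 1: P = 4510 × 271 = 1.222 × 10⁶ W = 1222 kW
  Case 2: P = 1080 × 39 = 42120 W = 42.12 kW
  Case 3: P = 2060 × 184 = 379000 W = 379 kW
  Case 4: P = 1080 × 271 = 292700 W = 292.7 kW
Ordering: 1222 kW (case 1) > 379 kW (case 3) > 292.7 kW (case 4) > 42.12 kW (case 2)
Final answer: 1, 3, 4, 2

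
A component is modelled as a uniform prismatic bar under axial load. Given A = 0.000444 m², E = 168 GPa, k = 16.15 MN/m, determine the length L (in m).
Model: a uniform prismatic bar under axial load, so k = (A·E) / L.
Solve for L: L = (A·E) / k.
Convert to SI units:
  E = 168 GPa = 1.68 × 10¹¹ Pa
  k = 16.15 MN/m = 1.615 × 10⁷ N/m
Substitute:
  L = (0.000444 × (1.68 × 10¹¹)) / (1.615 × 10⁷)
  L = 4.619 m
Final answer: L = 4.619 m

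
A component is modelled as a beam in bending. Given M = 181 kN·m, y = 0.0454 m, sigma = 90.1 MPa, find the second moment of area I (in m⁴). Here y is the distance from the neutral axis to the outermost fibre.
Model: a beam in bending, so sigma = (M·y) / I.
Solve for I: I = (M·y) / sigma.
Convert to SI units:
  M = 181 kN·m = 181000 N·m
  sigma = 90.1 MPa = 9.01 × 10⁷ Pa
Substitute:
  I = (181000 × 0.0454) / (9.01 × 10⁷)
  I = 9.12 × 10⁻⁵ m⁴
Final answer: I = 9.12 × 10⁻⁵ m⁴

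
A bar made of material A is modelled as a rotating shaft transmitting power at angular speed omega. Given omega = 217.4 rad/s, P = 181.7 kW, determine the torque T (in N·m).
Model: a rotating shaft transmitting power at angular speed omega, so P = T·omega.
Solve for T: T = P / omega.
Convert to SI units:
  P = 181.7 kW = 181700 W
Substitute:
  T = 181700 / 217.4
  T = 835.8 N·m
Final answer: T = 835.8 N·m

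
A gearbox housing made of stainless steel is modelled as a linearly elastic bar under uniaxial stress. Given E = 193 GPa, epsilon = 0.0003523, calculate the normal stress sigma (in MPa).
Model: a linearly elastic bar under uniaxial stress, so epsilon = sigma / E.
Solve for sigma: sigma = epsilon·E.
Convert to SI units:
  E = 193 GPa = 1.93 × 10¹¹ Pa
Substitute:
  sigma = 0.0003523 × (1.93 × 10¹¹)
  sigma = 6.799 × 10⁷ Pa
Convert: sigma = 6.799 × 10⁷ Pa = 67.99 MPa
Final answer: sigma = 67.99 MPa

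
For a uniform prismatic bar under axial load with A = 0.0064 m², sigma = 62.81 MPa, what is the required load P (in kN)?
Model: a uniform prismatic bar under axial load, so sigma = P / A.
Solve for P: P = sigma·A.
Convert to SI units:
  sigma = 62.81 MPa = 6.281 × 10⁷ Pa
Substitute:
  P = (6.281 × 10⁷) × 0.0064
  P = 402000 N
Convert: P = 402000 N = 402 kN
Final answer: P = 402 kN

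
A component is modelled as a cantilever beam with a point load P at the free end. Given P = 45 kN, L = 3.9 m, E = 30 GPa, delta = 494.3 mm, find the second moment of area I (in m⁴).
Model: a cantilever beam with a point load P at the free end, so delta = (P·L^3) / (3·E·I).
Solve for I: I = (P·L^3) / (3·delta·E).
Convert to SI units:
  P = 45 kN = 45000 N
  E = 30 GPa = 3 × 10¹⁰ Pa
  delta = 494.3 mm = 0.4943 m
Substitute:
  I = (45000 × 3.9^3) / (3 × 0.4943 × (3 × 10¹⁰))
  I = 6 × 10⁻⁵ m⁴
Final answer: I = 6 × 10⁻⁵ m⁴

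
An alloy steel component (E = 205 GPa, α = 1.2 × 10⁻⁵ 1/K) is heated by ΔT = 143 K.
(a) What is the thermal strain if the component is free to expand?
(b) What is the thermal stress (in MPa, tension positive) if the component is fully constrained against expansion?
(a) Free thermal strain ε_th = α·ΔT = (1.2 × 10⁻⁵) × 143 = 0.001716
(b) Fully constrained, the expansion is suppressed, so σ = -E·α·ΔT. Convert E = 205 GPa = 2.05 × 10¹¹ Pa.
  σ = -(2.05 × 10¹¹) × (1.2 × 10⁻⁵) × 143 = -3.518 × 10⁸ Pa = -351.8 MPa (compressive)
Final answer: (a) ε_th = 0.001716, (b) σ = -351.8 MPa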